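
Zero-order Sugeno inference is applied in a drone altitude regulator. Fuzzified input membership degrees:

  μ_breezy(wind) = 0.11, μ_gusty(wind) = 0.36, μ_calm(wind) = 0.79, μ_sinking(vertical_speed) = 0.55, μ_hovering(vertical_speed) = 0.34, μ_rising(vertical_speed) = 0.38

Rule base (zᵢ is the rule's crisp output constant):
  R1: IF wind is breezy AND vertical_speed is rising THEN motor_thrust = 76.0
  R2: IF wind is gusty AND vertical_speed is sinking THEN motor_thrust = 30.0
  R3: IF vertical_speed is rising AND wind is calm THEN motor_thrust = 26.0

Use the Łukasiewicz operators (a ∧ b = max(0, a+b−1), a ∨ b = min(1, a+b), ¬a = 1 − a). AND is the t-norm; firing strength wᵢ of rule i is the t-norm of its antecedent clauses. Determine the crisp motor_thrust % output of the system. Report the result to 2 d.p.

R1 (z=76.0): breezy=0.11, rising=0.38; AND[max(0, a+b−1)] → w = 0.00
R2 (z=30.0): gusty=0.36, sinking=0.55; AND[max(0, a+b−1)] → w = 0.00
R3 (z=26.0): rising=0.38, calm=0.79; AND[max(0, a+b−1)] → w = 0.17
Weighted average = (0.00·76.0 + 0.00·30.0 + 0.17·26.0) / (0.00 + 0.00 + 0.17)
  = 4.4200 / 0.1700 = 26.00

26.00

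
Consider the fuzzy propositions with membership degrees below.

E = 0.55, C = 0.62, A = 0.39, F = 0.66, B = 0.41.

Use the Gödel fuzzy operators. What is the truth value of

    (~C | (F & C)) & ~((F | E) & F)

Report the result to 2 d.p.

0.34

~C = 1 − 0.62 = 0.38
F & C = min(a, b) on (0.66, 0.62) = 0.62
~C | (F & C) = max(a, b) on (0.38, 0.62) = 0.62
F | E = max(a, b) on (0.66, 0.55) = 0.66
(F | E) & F = min(a, b) on (0.66, 0.66) = 0.66
~((F | E) & F) = 1 − 0.66 = 0.34
(~C | (F & C)) & ~((F | E) & F) = min(a, b) on (0.62, 0.34) = 0.34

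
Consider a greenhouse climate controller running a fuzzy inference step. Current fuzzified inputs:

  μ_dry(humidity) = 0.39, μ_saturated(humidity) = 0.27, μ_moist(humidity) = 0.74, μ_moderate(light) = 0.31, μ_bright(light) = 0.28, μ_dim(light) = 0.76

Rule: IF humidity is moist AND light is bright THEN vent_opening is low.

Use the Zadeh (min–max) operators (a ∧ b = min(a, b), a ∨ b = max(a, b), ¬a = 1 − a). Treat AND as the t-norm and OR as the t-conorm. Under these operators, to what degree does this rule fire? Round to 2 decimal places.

firing strength: moist=0.74, bright=0.28; AND[min(a, b)] → w = 0.28

0.28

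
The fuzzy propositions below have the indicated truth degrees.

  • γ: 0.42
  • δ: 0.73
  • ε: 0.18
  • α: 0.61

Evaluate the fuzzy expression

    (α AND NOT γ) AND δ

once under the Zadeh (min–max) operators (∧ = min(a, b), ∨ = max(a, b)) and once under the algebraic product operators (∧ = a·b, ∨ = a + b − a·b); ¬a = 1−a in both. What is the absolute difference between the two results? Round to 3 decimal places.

0.322

Under Zadeh (min–max):
  NOT γ = 1 − 0.42 = 0.58
  α AND NOT γ = min(a, b) on (0.61, 0.58) = 0.58
  (α AND NOT γ) AND δ = min(a, b) on (0.58, 0.73) = 0.58
  → value = 0.5800
Under algebraic product:
  NOT γ = 1 − 0.4200 = 0.5800
  α AND NOT γ = a·b on (0.6100, 0.5800) = 0.3538
  (α AND NOT γ) AND δ = a·b on (0.3538, 0.7300) = 0.2583
  → value = 0.2583
|0.5800 − 0.2583| = 0.322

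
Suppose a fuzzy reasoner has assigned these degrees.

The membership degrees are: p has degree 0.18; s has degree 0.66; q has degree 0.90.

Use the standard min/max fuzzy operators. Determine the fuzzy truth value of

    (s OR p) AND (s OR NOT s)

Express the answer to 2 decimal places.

s OR p = max(a, b) on (0.66, 0.18) = 0.66
NOT s = 1 − 0.66 = 0.34
s OR NOT s = max(a, b) on (0.66, 0.34) = 0.66
(s OR p) AND (s OR NOT s) = min(a, b) on (0.66, 0.66) = 0.66

0.66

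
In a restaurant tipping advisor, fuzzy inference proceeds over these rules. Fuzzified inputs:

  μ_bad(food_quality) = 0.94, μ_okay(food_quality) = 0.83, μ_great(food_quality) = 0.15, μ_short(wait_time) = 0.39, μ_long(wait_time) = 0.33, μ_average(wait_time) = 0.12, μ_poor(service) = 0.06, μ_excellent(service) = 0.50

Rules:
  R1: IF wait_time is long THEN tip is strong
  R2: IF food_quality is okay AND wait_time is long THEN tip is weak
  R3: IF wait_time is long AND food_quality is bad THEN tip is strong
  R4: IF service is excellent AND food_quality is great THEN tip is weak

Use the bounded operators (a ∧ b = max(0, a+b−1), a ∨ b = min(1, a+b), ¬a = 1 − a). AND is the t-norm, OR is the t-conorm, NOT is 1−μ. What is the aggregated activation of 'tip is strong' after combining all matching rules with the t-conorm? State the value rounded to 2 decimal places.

0.60

R1: long=0.33 → w = 0.33
R2: okay=0.83, long=0.33; AND[max(0, a+b−1)] → w = 0.16
R3: long=0.33, bad=0.94; AND[max(0, a+b−1)] → w = 0.27
R4: excellent=0.50, great=0.15; AND[max(0, a+b−1)] → w = 0.00
Rules with consequent 'strong': {R1, R3} → strengths 0.33, 0.27
Aggregate via t-conorm [min(1, a+b)]: 0.60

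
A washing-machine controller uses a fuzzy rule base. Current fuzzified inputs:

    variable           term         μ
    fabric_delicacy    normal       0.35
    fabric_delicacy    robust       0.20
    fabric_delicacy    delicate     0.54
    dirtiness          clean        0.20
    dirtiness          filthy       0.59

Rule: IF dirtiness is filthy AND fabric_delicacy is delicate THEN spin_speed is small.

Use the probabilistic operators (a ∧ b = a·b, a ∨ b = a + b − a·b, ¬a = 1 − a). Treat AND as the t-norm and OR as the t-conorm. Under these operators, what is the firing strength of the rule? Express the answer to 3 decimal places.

firing strength: filthy=0.59, delicate=0.54; AND[a·b] → w = 0.3186

0.319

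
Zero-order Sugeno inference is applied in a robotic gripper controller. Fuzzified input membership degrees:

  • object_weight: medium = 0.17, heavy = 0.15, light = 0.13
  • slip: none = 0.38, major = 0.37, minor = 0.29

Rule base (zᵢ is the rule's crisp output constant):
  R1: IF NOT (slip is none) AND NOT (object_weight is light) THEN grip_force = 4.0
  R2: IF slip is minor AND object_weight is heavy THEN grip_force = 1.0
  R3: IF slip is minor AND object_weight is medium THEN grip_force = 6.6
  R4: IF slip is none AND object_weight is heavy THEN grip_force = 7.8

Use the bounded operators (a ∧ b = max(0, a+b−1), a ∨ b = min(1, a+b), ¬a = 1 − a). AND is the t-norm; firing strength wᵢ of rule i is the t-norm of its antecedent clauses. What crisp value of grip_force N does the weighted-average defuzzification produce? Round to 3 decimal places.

4.000

R1 (z=4.0): ¬none=1−0.38=0.62, ¬light=1−0.13=0.87; AND[max(0, a+b−1)] → w = 0.49
R2 (z=1.0): minor=0.29, heavy=0.15; AND[max(0, a+b−1)] → w = 0.00
R3 (z=6.6): minor=0.29, medium=0.17; AND[max(0, a+b−1)] → w = 0.00
R4 (z=7.8): none=0.38, heavy=0.15; AND[max(0, a+b−1)] → w = 0.00
Weighted average = (0.49·4.0 + 0.00·1.0 + 0.00·6.6 + 0.00·7.8) / (0.49 + 0.00 + 0.00 + 0.00)
  = 1.9600 / 0.4900 = 4.000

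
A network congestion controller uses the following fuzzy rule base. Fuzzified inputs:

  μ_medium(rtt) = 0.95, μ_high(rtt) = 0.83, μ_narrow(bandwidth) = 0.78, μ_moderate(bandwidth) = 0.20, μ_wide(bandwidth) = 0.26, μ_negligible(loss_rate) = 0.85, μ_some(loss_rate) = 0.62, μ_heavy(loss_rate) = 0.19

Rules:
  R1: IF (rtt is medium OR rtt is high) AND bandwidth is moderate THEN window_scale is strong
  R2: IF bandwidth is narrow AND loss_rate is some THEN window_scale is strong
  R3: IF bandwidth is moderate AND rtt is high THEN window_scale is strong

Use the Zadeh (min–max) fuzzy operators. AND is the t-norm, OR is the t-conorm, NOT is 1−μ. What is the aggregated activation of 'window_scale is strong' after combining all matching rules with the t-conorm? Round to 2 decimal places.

0.62

R1: (medium=0.95 OR high=0.83) = 0.95; AND[min(a, b)] with moderate=0.20 → w = 0.20
R2: narrow=0.78, some=0.62; AND[min(a, b)] → w = 0.62
R3: moderate=0.20, high=0.83; AND[min(a, b)] → w = 0.20
Rules with consequent 'strong': {R1, R2, R3} → strengths 0.20, 0.62, 0.20
Aggregate via t-conorm [max(a, b)]: 0.62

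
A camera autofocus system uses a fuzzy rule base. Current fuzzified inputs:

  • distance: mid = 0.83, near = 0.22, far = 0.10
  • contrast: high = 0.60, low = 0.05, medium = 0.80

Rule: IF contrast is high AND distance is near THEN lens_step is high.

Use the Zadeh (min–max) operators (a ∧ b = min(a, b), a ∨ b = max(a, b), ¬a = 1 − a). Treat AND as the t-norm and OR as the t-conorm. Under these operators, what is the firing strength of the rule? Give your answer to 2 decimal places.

0.22

firing strength: high=0.60, near=0.22; AND[min(a, b)] → w = 0.22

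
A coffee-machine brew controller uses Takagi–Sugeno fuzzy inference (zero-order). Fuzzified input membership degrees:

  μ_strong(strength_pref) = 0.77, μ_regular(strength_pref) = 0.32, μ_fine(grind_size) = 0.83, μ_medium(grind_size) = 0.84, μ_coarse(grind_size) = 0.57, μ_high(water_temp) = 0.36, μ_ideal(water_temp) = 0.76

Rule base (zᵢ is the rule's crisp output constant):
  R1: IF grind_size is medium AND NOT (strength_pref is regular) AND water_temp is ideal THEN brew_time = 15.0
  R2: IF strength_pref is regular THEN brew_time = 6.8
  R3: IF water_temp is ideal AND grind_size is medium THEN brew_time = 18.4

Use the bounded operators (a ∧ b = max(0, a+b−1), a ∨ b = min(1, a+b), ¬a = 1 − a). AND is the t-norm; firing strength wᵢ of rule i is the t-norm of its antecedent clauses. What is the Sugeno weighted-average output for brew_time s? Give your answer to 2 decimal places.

R1 (z=15.0): medium=0.84, ¬regular=1−0.32=0.68, ideal=0.76; AND[max(0, a+b−1)] → w = 0.28
R2 (z=6.8): regular=0.32 → w = 0.32
R3 (z=18.4): ideal=0.76, medium=0.84; AND[max(0, a+b−1)] → w = 0.60
Weighted average = (0.28·15.0 + 0.32·6.8 + 0.60·18.4) / (0.28 + 0.32 + 0.60)
  = 17.4160 / 1.2000 = 14.51

14.51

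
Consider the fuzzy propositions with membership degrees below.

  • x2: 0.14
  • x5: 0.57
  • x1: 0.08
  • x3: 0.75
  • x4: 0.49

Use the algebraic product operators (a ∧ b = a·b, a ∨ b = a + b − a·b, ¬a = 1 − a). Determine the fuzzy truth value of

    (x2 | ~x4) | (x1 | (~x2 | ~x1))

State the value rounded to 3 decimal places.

0.996

~x4 = 1 − 0.4900 = 0.5100
x2 | ~x4 = a + b − a·b on (0.1400, 0.5100) = 0.5786
~x2 = 1 − 0.1400 = 0.8600
~x1 = 1 − 0.0800 = 0.9200
~x2 | ~x1 = a + b − a·b on (0.8600, 0.9200) = 0.9888
x1 | (~x2 | ~x1) = a + b − a·b on (0.0800, 0.9888) = 0.9897
(x2 | ~x4) | (x1 | (~x2 | ~x1)) = a + b − a·b on (0.5786, 0.9897) = 0.9957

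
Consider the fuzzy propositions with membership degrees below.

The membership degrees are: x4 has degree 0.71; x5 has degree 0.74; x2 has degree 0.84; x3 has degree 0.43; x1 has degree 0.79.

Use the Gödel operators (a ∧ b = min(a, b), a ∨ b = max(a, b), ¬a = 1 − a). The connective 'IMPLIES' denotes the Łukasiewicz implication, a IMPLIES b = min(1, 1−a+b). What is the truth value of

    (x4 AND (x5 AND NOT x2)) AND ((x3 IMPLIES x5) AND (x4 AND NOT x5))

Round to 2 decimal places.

NOT x2 = 1 − 0.84 = 0.16
x5 AND NOT x2 = min(a, b) on (0.74, 0.16) = 0.16
x4 AND (x5 AND NOT x2) = min(a, b) on (0.71, 0.16) = 0.16
x3 IMPLIES x5  [Łukasiewicz: min(1, 1−a+b)] with a=0.43, b=0.74 → 1.00
NOT x5 = 1 − 0.74 = 0.26
x4 AND NOT x5 = min(a, b) on (0.71, 0.26) = 0.26
(x3 IMPLIES x5) AND (x4 AND NOT x5) = min(a, b) on (1.00, 0.26) = 0.26
(x4 AND (x5 AND NOT x2)) AND ((x3 IMPLIES x5) AND (x4 AND NOT x5)) = min(a, b) on (0.16, 0.26) = 0.16

0.16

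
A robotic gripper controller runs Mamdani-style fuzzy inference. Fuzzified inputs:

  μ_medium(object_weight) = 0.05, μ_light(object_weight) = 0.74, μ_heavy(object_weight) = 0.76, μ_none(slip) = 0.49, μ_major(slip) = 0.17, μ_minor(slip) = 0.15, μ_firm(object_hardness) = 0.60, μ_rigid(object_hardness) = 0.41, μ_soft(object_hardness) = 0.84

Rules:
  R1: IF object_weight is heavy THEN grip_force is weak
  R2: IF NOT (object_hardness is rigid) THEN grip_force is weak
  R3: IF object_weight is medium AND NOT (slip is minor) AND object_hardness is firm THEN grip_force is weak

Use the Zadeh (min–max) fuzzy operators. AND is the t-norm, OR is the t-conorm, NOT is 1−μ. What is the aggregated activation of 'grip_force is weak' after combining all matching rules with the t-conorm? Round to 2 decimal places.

R1: heavy=0.76 → w = 0.76
R2: ¬rigid=1−0.41=0.59 → w = 0.59
R3: medium=0.05, ¬minor=1−0.15=0.85, firm=0.60; AND[min(a, b)] → w = 0.05
Rules with consequent 'weak': {R1, R2, R3} → strengths 0.76, 0.59, 0.05
Aggregate via t-conorm [max(a, b)]: 0.76

0.76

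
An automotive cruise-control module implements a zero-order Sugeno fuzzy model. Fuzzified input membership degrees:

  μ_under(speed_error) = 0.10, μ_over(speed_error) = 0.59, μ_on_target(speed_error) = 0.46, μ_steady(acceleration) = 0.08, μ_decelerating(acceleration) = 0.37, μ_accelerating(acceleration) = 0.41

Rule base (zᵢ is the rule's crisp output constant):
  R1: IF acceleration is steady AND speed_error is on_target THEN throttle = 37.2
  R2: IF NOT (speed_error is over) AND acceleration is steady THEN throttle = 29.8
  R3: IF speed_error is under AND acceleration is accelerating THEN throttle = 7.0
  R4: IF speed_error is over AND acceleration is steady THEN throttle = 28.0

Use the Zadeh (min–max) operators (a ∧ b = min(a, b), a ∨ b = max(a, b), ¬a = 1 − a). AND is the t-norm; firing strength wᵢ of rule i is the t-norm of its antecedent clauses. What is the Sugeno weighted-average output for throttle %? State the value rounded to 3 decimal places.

24.412

R1 (z=37.2): steady=0.08, on_target=0.46; AND[min(a, b)] → w = 0.08
R2 (z=29.8): ¬over=1−0.59=0.41, steady=0.08; AND[min(a, b)] → w = 0.08
R3 (z=7.0): under=0.10, accelerating=0.41; AND[min(a, b)] → w = 0.10
R4 (z=28.0): over=0.59, steady=0.08; AND[min(a, b)] → w = 0.08
Weighted average = (0.08·37.2 + 0.08·29.8 + 0.10·7.0 + 0.08·28.0) / (0.08 + 0.08 + 0.10 + 0.08)
  = 8.3000 / 0.3400 = 24.412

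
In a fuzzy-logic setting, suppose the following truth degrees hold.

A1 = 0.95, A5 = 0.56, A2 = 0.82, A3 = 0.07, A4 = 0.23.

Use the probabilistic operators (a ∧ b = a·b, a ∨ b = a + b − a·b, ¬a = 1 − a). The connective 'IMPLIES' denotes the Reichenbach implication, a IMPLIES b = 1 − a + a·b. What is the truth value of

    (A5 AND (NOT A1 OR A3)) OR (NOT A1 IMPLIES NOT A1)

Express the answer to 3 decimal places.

NOT A1 = 1 − 0.9500 = 0.0500
NOT A1 OR A3 = a + b − a·b on (0.0500, 0.0700) = 0.1165
A5 AND (NOT A1 OR A3) = a·b on (0.5600, 0.1165) = 0.0652
NOT A1 = 1 − 0.9500 = 0.0500
NOT A1 = 1 − 0.9500 = 0.0500
NOT A1 IMPLIES NOT A1  [Reichenbach: 1 − a + a·b] with a=0.0500, b=0.0500 → 0.9525
(A5 AND (NOT A1 OR A3)) OR (NOT A1 IMPLIES NOT A1) = a + b − a·b on (0.0652, 0.9525) = 0.9556

0.956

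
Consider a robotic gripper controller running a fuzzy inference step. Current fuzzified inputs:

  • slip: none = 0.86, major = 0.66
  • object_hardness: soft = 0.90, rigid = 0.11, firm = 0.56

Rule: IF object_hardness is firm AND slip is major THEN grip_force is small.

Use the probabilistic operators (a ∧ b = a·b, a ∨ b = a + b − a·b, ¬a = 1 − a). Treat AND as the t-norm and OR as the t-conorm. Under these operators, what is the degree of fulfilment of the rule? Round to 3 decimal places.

0.370

firing strength: firm=0.56, major=0.66; AND[a·b] → w = 0.3696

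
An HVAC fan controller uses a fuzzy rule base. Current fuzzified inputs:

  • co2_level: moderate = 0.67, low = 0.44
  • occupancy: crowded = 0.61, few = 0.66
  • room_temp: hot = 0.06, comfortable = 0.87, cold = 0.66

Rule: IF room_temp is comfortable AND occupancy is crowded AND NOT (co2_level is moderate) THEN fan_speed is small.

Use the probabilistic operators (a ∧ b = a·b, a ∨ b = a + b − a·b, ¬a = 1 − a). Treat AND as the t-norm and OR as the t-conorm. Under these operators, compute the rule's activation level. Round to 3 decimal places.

0.175

firing strength: comfortable=0.87, crowded=0.61, ¬moderate=1−0.67=0.33; AND[a·b] → w = 0.1751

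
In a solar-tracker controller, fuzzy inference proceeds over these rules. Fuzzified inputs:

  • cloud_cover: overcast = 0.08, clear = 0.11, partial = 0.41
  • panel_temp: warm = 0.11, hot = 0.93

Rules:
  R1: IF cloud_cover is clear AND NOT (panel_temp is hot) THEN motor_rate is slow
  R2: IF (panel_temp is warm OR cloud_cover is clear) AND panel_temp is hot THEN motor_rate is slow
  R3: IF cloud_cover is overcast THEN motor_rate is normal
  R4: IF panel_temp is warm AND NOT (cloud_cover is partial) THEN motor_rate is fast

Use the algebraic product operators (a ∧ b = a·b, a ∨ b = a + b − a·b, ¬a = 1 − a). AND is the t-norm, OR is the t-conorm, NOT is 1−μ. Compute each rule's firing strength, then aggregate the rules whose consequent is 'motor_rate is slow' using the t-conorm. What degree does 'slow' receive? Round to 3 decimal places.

R1: clear=0.11, ¬hot=1−0.93=0.07; AND[a·b] → w = 0.0077
R2: (warm=0.11 OR clear=0.11) = 0.2079; AND[a·b] with hot=0.93 → w = 0.1933
R3: overcast=0.08 → w = 0.0800
R4: warm=0.11, ¬partial=1−0.41=0.59; AND[a·b] → w = 0.0649
Rules with consequent 'slow': {R1, R2} → strengths 0.0077, 0.1933
Aggregate via t-conorm [a + b − a·b]: 0.1996

0.200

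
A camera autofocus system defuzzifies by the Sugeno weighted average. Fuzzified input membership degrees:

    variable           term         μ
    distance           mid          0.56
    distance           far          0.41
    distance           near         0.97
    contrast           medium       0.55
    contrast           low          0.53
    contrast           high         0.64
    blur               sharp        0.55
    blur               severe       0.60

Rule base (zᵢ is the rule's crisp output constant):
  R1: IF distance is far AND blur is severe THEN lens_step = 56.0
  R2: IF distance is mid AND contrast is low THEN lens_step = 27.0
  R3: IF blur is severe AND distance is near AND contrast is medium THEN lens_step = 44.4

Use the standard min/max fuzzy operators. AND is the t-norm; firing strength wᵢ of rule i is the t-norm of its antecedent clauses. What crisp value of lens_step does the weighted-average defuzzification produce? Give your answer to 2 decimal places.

R1 (z=56.0): far=0.41, severe=0.60; AND[min(a, b)] → w = 0.41
R2 (z=27.0): mid=0.56, low=0.53; AND[min(a, b)] → w = 0.53
R3 (z=44.4): severe=0.60, near=0.97, medium=0.55; AND[min(a, b)] → w = 0.55
Weighted average = (0.41·56.0 + 0.53·27.0 + 0.55·44.4) / (0.41 + 0.53 + 0.55)
  = 61.6900 / 1.4900 = 41.40

41.40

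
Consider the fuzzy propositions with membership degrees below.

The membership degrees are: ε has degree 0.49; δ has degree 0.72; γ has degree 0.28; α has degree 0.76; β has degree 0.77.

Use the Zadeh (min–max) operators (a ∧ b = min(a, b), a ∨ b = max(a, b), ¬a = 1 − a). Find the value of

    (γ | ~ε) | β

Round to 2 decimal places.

~ε = 1 − 0.49 = 0.51
γ | ~ε = max(a, b) on (0.28, 0.51) = 0.51
(γ | ~ε) | β = max(a, b) on (0.51, 0.77) = 0.77

0.77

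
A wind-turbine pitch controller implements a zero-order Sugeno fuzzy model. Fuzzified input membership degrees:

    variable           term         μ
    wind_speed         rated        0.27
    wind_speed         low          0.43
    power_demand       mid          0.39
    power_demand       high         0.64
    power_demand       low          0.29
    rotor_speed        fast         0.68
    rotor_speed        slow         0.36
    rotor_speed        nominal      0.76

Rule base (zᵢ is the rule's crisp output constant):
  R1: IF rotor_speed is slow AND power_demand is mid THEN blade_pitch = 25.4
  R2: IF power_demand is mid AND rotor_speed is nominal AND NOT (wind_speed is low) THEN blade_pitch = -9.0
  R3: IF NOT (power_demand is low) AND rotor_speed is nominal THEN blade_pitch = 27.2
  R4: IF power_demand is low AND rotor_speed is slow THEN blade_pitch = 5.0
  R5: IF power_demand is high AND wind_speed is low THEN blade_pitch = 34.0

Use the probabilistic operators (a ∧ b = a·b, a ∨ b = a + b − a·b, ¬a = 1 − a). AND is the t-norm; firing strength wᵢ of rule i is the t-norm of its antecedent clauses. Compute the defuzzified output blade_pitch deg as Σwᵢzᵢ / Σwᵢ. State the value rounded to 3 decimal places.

R1 (z=25.4): slow=0.36, mid=0.39; AND[a·b] → w = 0.1404
R2 (z=-9.0): mid=0.39, nominal=0.76, ¬low=1−0.43=0.57; AND[a·b] → w = 0.1689
R3 (z=27.2): ¬low=1−0.29=0.71, nominal=0.76; AND[a·b] → w = 0.5396
R4 (z=5.0): low=0.29, slow=0.36; AND[a·b] → w = 0.1044
R5 (z=34.0): high=0.64, low=0.43; AND[a·b] → w = 0.2752
Weighted average = (0.1404·25.4 + 0.1689·-9.0 + 0.5396·27.2 + 0.1044·5.0 + 0.2752·34.0) / (0.1404 + 0.1689 + 0.5396 + 0.1044 + 0.2752)
  = 26.6015 / 1.2285 = 21.653

21.653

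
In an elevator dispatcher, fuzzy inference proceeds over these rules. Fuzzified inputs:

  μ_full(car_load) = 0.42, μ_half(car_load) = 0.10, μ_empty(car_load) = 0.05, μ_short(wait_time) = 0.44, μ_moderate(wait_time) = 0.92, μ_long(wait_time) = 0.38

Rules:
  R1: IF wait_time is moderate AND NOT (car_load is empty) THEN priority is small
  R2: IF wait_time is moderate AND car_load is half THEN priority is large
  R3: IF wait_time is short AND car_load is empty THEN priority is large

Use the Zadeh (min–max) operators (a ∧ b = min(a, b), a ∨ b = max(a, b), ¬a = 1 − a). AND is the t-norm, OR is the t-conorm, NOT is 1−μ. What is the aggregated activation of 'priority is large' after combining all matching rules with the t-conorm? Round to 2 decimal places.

0.10

R1: moderate=0.92, ¬empty=1−0.05=0.95; AND[min(a, b)] → w = 0.92
R2: moderate=0.92, half=0.10; AND[min(a, b)] → w = 0.10
R3: short=0.44, empty=0.05; AND[min(a, b)] → w = 0.05
Rules with consequent 'large': {R2, R3} → strengths 0.10, 0.05
Aggregate via t-conorm [max(a, b)]: 0.10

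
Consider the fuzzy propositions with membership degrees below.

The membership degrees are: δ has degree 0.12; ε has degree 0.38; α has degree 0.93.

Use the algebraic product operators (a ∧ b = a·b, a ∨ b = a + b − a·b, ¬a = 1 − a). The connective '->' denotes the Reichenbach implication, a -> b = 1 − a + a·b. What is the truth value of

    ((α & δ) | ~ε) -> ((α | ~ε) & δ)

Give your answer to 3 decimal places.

α & δ = a·b on (0.9300, 0.1200) = 0.1116
~ε = 1 − 0.3800 = 0.6200
(α & δ) | ~ε = a + b − a·b on (0.1116, 0.6200) = 0.6624
~ε = 1 − 0.3800 = 0.6200
α | ~ε = a + b − a·b on (0.9300, 0.6200) = 0.9734
(α | ~ε) & δ = a·b on (0.9734, 0.1200) = 0.1168
((α & δ) | ~ε) -> ((α | ~ε) & δ)  [Reichenbach: 1 − a + a·b] with a=0.6624, b=0.1168 → 0.4150

0.415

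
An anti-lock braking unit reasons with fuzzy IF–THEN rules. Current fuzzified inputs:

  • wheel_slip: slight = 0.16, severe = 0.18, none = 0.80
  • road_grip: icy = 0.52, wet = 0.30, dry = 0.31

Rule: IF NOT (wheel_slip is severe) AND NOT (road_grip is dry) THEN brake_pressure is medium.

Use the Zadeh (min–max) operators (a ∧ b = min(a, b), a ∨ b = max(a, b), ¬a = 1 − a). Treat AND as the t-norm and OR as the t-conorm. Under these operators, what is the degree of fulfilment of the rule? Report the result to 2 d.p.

firing strength: ¬severe=1−0.18=0.82, ¬dry=1−0.31=0.69; AND[min(a, b)] → w = 0.69

0.69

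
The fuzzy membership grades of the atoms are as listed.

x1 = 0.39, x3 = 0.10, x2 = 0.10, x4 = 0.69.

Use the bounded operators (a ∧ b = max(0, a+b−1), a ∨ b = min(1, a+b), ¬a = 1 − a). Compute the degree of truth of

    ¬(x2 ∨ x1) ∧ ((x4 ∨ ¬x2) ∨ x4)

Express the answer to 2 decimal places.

0.51

x2 ∨ x1 = min(1, a+b) on (0.10, 0.39) = 0.49
¬(x2 ∨ x1) = 1 − 0.49 = 0.51
¬x2 = 1 − 0.10 = 0.90
x4 ∨ ¬x2 = min(1, a+b) on (0.69, 0.90) = 1.00
(x4 ∨ ¬x2) ∨ x4 = min(1, a+b) on (1.00, 0.69) = 1.00
¬(x2 ∨ x1) ∧ ((x4 ∨ ¬x2) ∨ x4) = max(0, a+b−1) on (0.51, 1.00) = 0.51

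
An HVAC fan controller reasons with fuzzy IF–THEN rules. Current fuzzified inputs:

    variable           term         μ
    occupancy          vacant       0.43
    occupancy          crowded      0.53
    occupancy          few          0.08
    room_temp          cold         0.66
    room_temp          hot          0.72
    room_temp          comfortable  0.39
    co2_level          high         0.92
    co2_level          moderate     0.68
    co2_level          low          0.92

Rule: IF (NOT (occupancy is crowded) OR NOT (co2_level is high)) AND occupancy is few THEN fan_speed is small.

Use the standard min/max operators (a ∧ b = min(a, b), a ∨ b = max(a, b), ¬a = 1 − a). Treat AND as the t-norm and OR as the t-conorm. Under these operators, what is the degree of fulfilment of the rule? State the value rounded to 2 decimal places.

0.08

firing strength: (¬crowded=1−0.53=0.47 OR ¬high=1−0.92=0.08) = 0.47; AND[min(a, b)] with few=0.08 → w = 0.08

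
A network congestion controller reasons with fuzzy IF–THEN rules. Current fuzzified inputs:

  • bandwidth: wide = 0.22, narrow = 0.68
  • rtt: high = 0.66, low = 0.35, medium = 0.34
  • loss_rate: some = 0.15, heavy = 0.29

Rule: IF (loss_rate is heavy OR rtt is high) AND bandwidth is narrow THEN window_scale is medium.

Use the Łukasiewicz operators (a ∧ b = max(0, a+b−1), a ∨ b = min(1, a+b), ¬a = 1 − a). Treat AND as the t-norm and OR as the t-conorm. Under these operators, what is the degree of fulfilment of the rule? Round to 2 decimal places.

0.63

firing strength: (heavy=0.29 OR high=0.66) = 0.95; AND[max(0, a+b−1)] with narrow=0.68 → w = 0.63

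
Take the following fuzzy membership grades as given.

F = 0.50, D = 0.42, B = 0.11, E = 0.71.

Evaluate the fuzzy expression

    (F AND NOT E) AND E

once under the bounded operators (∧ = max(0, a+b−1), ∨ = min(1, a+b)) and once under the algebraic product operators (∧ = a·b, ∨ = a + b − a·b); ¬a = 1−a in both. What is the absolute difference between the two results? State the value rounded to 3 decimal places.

0.103

Under bounded:
  NOT E = 1 − 0.71 = 0.29
  F AND NOT E = max(0, a+b−1) on (0.50, 0.29) = 0.00
  (F AND NOT E) AND E = max(0, a+b−1) on (0.00, 0.71) = 0.00
  → value = 0.0000
Under algebraic product:
  NOT E = 1 − 0.7100 = 0.2900
  F AND NOT E = a·b on (0.5000, 0.2900) = 0.1450
  (F AND NOT E) AND E = a·b on (0.1450, 0.7100) = 0.1030
  → value = 0.1030
|0.0000 − 0.1030| = 0.103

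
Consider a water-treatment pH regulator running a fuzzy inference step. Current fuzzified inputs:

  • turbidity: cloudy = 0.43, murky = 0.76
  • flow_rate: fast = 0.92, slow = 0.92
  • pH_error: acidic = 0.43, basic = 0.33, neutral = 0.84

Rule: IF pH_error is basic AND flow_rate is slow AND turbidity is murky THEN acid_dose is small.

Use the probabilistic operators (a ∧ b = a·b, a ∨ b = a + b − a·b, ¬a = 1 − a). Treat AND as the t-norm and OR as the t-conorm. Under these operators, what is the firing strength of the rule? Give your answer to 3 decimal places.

firing strength: basic=0.33, slow=0.92, murky=0.76; AND[a·b] → w = 0.2307

0.231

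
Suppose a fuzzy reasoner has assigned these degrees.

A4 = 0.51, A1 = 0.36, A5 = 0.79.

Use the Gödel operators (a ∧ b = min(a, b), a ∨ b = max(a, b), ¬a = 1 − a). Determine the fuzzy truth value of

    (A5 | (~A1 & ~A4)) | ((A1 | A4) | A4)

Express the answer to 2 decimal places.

0.79

~A1 = 1 − 0.36 = 0.64
~A4 = 1 − 0.51 = 0.49
~A1 & ~A4 = min(a, b) on (0.64, 0.49) = 0.49
A5 | (~A1 & ~A4) = max(a, b) on (0.79, 0.49) = 0.79
A1 | A4 = max(a, b) on (0.36, 0.51) = 0.51
(A1 | A4) | A4 = max(a, b) on (0.51, 0.51) = 0.51
(A5 | (~A1 & ~A4)) | ((A1 | A4) | A4) = max(a, b) on (0.79, 0.51) = 0.79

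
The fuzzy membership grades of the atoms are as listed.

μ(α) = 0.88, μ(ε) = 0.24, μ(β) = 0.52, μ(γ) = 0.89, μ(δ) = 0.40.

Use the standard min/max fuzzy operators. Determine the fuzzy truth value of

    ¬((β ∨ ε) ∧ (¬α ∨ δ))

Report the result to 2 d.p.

0.60

β ∨ ε = max(a, b) on (0.52, 0.24) = 0.52
¬α = 1 − 0.88 = 0.12
¬α ∨ δ = max(a, b) on (0.12, 0.40) = 0.40
(β ∨ ε) ∧ (¬α ∨ δ) = min(a, b) on (0.52, 0.40) = 0.40
¬((β ∨ ε) ∧ (¬α ∨ δ)) = 1 − 0.40 = 0.60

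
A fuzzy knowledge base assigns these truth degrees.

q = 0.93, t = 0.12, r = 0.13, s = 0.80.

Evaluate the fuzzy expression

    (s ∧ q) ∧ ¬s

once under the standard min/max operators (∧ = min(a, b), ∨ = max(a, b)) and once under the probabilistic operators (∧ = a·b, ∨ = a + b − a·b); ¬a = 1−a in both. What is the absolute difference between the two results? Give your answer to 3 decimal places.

Under standard min/max:
  s ∧ q = min(a, b) on (0.80, 0.93) = 0.80
  ¬s = 1 − 0.80 = 0.20
  (s ∧ q) ∧ ¬s = min(a, b) on (0.80, 0.20) = 0.20
  → value = 0.2000
Under probabilistic:
  s ∧ q = a·b on (0.8000, 0.9300) = 0.7440
  ¬s = 1 − 0.8000 = 0.2000
  (s ∧ q) ∧ ¬s = a·b on (0.7440, 0.2000) = 0.1488
  → value = 0.1488
|0.2000 − 0.1488| = 0.051

0.051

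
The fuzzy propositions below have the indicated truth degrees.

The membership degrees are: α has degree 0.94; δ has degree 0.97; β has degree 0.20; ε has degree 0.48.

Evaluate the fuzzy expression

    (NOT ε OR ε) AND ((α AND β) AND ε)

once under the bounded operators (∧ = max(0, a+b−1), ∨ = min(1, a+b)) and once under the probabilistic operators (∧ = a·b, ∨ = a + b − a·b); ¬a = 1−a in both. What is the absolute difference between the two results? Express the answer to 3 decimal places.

Under bounded:
  NOT ε = 1 − 0.48 = 0.52
  NOT ε OR ε = min(1, a+b) on (0.52, 0.48) = 1.00
  α AND β = max(0, a+b−1) on (0.94, 0.20) = 0.14
  (α AND β) AND ε = max(0, a+b−1) on (0.14, 0.48) = 0.00
  (NOT ε OR ε) AND ((α AND β) AND ε) = max(0, a+b−1) on (1.00, 0.00) = 0.00
  → value = 0.0000
Under probabilistic:
  NOT ε = 1 − 0.4800 = 0.5200
  NOT ε OR ε = a + b − a·b on (0.5200, 0.4800) = 0.7504
  α AND β = a·b on (0.9400, 0.2000) = 0.1880
  (α AND β) AND ε = a·b on (0.1880, 0.4800) = 0.0902
  (NOT ε OR ε) AND ((α AND β) AND ε) = a·b on (0.7504, 0.0902) = 0.0677
  → value = 0.0677
|0.0000 − 0.0677| = 0.068

0.068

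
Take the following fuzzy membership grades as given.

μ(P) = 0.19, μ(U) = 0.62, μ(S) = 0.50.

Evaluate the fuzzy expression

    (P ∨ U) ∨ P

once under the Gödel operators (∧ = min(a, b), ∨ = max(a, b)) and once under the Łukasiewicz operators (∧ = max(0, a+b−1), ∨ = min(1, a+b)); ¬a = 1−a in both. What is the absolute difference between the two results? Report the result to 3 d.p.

Under Gödel:
  P ∨ U = max(a, b) on (0.19, 0.62) = 0.62
  (P ∨ U) ∨ P = max(a, b) on (0.62, 0.19) = 0.62
  → value = 0.6200
Under Łukasiewicz:
  P ∨ U = min(1, a+b) on (0.19, 0.62) = 0.81
  (P ∨ U) ∨ P = min(1, a+b) on (0.81, 0.19) = 1.00
  → value = 1.0000
|0.6200 − 1.0000| = 0.380

0.380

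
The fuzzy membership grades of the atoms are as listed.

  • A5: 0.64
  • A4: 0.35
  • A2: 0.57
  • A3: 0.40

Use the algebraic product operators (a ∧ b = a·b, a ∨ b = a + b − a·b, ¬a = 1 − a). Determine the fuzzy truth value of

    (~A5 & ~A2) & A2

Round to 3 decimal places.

0.088

~A5 = 1 − 0.6400 = 0.3600
~A2 = 1 − 0.5700 = 0.4300
~A5 & ~A2 = a·b on (0.3600, 0.4300) = 0.1548
(~A5 & ~A2) & A2 = a·b on (0.1548, 0.5700) = 0.0882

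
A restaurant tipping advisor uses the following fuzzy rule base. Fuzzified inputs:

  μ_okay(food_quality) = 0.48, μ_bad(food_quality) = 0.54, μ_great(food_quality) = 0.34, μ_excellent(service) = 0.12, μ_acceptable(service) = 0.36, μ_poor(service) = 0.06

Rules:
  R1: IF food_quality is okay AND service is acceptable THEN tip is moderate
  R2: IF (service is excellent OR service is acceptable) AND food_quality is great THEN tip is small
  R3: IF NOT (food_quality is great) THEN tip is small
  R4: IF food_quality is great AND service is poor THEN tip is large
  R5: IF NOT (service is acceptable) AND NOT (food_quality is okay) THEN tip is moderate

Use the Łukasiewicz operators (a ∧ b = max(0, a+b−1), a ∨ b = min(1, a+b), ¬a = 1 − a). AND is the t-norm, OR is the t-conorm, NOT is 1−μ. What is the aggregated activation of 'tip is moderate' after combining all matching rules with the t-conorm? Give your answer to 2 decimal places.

R1: okay=0.48, acceptable=0.36; AND[max(0, a+b−1)] → w = 0.00
R2: (excellent=0.12 OR acceptable=0.36) = 0.48; AND[max(0, a+b−1)] with great=0.34 → w = 0.00
R3: ¬great=1−0.34=0.66 → w = 0.66
R4: great=0.34, poor=0.06; AND[max(0, a+b−1)] → w = 0.00
R5: ¬acceptable=1−0.36=0.64, ¬okay=1−0.48=0.52; AND[max(0, a+b−1)] → w = 0.16
Rules with consequent 'moderate': {R1, R5} → strengths 0.00, 0.16
Aggregate via t-conorm [min(1, a+b)]: 0.16

0.16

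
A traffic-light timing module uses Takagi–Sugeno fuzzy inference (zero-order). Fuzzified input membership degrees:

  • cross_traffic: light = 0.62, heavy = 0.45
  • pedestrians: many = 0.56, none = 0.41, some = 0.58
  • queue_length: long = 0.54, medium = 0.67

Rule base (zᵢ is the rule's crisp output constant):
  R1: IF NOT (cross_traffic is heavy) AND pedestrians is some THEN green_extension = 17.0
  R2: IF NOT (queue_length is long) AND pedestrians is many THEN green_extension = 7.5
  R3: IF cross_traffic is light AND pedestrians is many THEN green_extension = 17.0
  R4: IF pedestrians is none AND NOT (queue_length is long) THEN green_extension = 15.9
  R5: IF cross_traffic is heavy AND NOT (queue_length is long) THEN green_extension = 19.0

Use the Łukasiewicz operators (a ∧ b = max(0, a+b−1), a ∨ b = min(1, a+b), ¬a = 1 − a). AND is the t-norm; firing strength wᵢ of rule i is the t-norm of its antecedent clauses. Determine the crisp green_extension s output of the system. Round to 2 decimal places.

R1 (z=17.0): ¬heavy=1−0.45=0.55, some=0.58; AND[max(0, a+b−1)] → w = 0.13
R2 (z=7.5): ¬long=1−0.54=0.46, many=0.56; AND[max(0, a+b−1)] → w = 0.02
R3 (z=17.0): light=0.62, many=0.56; AND[max(0, a+b−1)] → w = 0.18
R4 (z=15.9): none=0.41, ¬long=1−0.54=0.46; AND[max(0, a+b−1)] → w = 0.00
R5 (z=19.0): heavy=0.45, ¬long=1−0.54=0.46; AND[max(0, a+b−1)] → w = 0.00
Weighted average = (0.13·17.0 + 0.02·7.5 + 0.18·17.0 + 0.00·15.9 + 0.00·19.0) / (0.13 + 0.02 + 0.18 + 0.00 + 0.00)
  = 5.4200 / 0.3300 = 16.42

16.42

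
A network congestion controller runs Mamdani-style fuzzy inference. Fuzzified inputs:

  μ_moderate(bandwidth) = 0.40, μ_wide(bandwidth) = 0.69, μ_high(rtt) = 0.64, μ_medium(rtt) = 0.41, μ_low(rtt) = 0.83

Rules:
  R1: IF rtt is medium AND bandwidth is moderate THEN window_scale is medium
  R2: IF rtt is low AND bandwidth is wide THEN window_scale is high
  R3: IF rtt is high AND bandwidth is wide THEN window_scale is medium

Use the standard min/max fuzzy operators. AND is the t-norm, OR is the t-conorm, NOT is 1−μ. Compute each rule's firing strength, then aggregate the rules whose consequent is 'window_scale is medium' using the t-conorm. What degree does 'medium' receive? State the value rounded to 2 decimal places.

R1: medium=0.41, moderate=0.40; AND[min(a, b)] → w = 0.40
R2: low=0.83, wide=0.69; AND[min(a, b)] → w = 0.69
R3: high=0.64, wide=0.69; AND[min(a, b)] → w = 0.64
Rules with consequent 'medium': {R1, R3} → strengths 0.40, 0.64
Aggregate via t-conorm [max(a, b)]: 0.64

0.64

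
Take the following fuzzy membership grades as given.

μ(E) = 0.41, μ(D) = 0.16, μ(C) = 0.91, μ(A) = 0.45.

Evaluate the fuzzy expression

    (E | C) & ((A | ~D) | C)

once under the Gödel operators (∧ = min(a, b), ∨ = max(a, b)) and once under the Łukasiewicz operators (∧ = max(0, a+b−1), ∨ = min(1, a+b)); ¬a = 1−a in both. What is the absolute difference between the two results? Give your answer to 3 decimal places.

Under Gödel:
  E | C = max(a, b) on (0.41, 0.91) = 0.91
  ~D = 1 − 0.16 = 0.84
  A | ~D = max(a, b) on (0.45, 0.84) = 0.84
  (A | ~D) | C = max(a, b) on (0.84, 0.91) = 0.91
  (E | C) & ((A | ~D) | C) = min(a, b) on (0.91, 0.91) = 0.91
  → value = 0.9100
Under Łukasiewicz:
  E | C = min(1, a+b) on (0.41, 0.91) = 1.00
  ~D = 1 − 0.16 = 0.84
  A | ~D = min(1, a+b) on (0.45, 0.84) = 1.00
  (A | ~D) | C = min(1, a+b) on (1.00, 0.91) = 1.00
  (E | C) & ((A | ~D) | C) = max(0, a+b−1) on (1.00, 1.00) = 1.00
  → value = 1.0000
|0.9100 − 1.0000| = 0.090

0.090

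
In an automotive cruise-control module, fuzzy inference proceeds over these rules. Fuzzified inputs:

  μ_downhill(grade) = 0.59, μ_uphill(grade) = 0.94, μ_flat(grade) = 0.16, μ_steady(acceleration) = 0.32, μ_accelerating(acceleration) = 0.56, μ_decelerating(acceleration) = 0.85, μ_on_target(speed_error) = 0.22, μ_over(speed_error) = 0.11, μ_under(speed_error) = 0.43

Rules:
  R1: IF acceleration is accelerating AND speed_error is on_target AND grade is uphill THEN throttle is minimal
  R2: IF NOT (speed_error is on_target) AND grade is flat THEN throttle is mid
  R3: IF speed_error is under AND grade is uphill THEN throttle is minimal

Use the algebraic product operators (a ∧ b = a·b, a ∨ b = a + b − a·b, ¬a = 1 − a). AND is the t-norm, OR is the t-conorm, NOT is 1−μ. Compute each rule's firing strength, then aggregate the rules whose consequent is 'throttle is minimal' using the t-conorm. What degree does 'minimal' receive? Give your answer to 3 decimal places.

0.473

R1: accelerating=0.56, on_target=0.22, uphill=0.94; AND[a·b] → w = 0.1158
R2: ¬on_target=1−0.22=0.78, flat=0.16; AND[a·b] → w = 0.1248
R3: under=0.43, uphill=0.94; AND[a·b] → w = 0.4042
Rules with consequent 'minimal': {R1, R3} → strengths 0.1158, 0.4042
Aggregate via t-conorm [a + b − a·b]: 0.4732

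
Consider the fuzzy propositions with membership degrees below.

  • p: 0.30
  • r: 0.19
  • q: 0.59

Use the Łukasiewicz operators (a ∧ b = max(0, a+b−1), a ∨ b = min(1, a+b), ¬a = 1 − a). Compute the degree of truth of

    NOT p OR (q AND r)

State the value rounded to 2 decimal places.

NOT p = 1 − 0.30 = 0.70
q AND r = max(0, a+b−1) on (0.59, 0.19) = 0.00
NOT p OR (q AND r) = min(1, a+b) on (0.70, 0.00) = 0.70

0.70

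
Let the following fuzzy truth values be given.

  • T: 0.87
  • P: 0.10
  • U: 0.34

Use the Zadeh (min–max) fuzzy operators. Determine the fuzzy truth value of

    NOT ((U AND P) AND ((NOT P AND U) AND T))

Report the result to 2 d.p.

U AND P = min(a, b) on (0.34, 0.10) = 0.10
NOT P = 1 − 0.10 = 0.90
NOT P AND U = min(a, b) on (0.90, 0.34) = 0.34
(NOT P AND U) AND T = min(a, b) on (0.34, 0.87) = 0.34
(U AND P) AND ((NOT P AND U) AND T) = min(a, b) on (0.10, 0.34) = 0.10
NOT ((U AND P) AND ((NOT P AND U) AND T)) = 1 − 0.10 = 0.90

0.90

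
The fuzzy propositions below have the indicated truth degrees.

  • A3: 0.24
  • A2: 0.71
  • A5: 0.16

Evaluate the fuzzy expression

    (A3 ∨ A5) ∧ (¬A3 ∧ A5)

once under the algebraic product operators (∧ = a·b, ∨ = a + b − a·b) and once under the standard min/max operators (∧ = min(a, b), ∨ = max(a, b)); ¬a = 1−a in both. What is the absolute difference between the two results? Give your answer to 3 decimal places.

0.116

Under algebraic product:
  A3 ∨ A5 = a + b − a·b on (0.2400, 0.1600) = 0.3616
  ¬A3 = 1 − 0.2400 = 0.7600
  ¬A3 ∧ A5 = a·b on (0.7600, 0.1600) = 0.1216
  (A3 ∨ A5) ∧ (¬A3 ∧ A5) = a·b on (0.3616, 0.1216) = 0.0440
  → value = 0.0440
Under standard min/max:
  A3 ∨ A5 = max(a, b) on (0.24, 0.16) = 0.24
  ¬A3 = 1 − 0.24 = 0.76
  ¬A3 ∧ A5 = min(a, b) on (0.76, 0.16) = 0.16
  (A3 ∨ A5) ∧ (¬A3 ∧ A5) = min(a, b) on (0.24, 0.16) = 0.16
  → value = 0.1600
|0.0440 − 0.1600| = 0.116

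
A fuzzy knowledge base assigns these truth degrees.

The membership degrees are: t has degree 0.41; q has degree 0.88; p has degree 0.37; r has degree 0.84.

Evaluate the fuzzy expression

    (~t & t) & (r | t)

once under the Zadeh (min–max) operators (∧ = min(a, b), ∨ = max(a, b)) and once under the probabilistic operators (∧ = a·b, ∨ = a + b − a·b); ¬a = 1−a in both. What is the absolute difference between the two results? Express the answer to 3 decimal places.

Under Zadeh (min–max):
  ~t = 1 − 0.41 = 0.59
  ~t & t = min(a, b) on (0.59, 0.41) = 0.41
  r | t = max(a, b) on (0.84, 0.41) = 0.84
  (~t & t) & (r | t) = min(a, b) on (0.41, 0.84) = 0.41
  → value = 0.4100
Under probabilistic:
  ~t = 1 − 0.4100 = 0.5900
  ~t & t = a·b on (0.5900, 0.4100) = 0.2419
  r | t = a + b − a·b on (0.8400, 0.4100) = 0.9056
  (~t & t) & (r | t) = a·b on (0.2419, 0.9056) = 0.2191
  → value = 0.2191
|0.4100 − 0.2191| = 0.191

0.191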